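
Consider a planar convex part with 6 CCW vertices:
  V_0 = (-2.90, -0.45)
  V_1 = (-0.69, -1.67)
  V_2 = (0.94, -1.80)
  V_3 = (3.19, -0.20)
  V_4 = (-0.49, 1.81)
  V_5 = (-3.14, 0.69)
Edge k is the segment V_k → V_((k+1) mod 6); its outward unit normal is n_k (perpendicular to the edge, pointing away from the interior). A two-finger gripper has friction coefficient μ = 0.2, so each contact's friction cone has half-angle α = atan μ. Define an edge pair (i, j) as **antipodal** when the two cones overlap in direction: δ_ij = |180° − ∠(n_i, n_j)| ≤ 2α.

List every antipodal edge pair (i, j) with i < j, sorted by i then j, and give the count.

α = atan 0.2 = 11.31°;  2α = 22.62°
n_0 = (-0.4833, -0.8755)
n_1 = (-0.0795, -0.9968)
n_2 = (+0.5795, -0.8150)
n_3 = (+0.4794, +0.8776)
n_4 = (-0.3893, +0.9211)
n_5 = (-0.9785, -0.2060)
  (0,1): δ = 155.66°  ·
  (0,2): δ = 115.68°  ·
  (0,3): δ = 0.26°  ✓
  (0,4): δ = 51.81°  ·
  (0,5): δ = 130.79°  ·
  (1,2): δ = 140.02°  ·
  (1,3): δ = 24.08°  ·
  (1,4): δ = 27.47°  ·
  (1,5): δ = 106.45°  ·
  (2,3): δ = 64.06°  ·
  (2,4): δ = 12.51°  ✓
  (2,5): δ = 66.47°  ·
  (3,4): δ = 128.45°  ·
  (3,5): δ = 49.47°  ·
  (4,5): δ = 101.02°  ·
antipodal pairs: 2

count = 2; pairs: (0,3), (2,4)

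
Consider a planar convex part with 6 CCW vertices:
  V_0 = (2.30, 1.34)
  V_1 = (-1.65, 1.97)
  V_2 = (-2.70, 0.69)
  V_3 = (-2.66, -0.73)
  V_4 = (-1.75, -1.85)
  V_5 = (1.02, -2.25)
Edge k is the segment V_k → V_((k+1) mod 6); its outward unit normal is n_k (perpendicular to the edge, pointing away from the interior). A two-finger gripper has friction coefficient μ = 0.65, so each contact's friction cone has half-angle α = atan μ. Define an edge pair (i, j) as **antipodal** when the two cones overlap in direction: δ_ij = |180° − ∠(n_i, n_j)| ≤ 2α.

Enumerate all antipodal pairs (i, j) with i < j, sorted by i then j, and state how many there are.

count = 6; pairs: (0,3), (0,4), (1,4), (1,5), (2,5), (3,5)

α = atan 0.65 = 33.02°;  2α = 66.05°
n_0 = (+0.1575, +0.9875)
n_1 = (-0.7731, +0.6342)
n_2 = (-0.9996, -0.0282)
n_3 = (-0.7761, -0.6306)
n_4 = (-0.1429, -0.9897)
n_5 = (+0.9419, -0.3358)
  (0,1): δ = 120.30°  ·
  (0,2): δ = 79.32°  ·
  (0,3): δ = 41.84°  ✓
  (0,4): δ = 0.85°  ✓
  (0,5): δ = 79.44°  ·
  (1,2): δ = 139.02°  ·
  (1,3): δ = 101.54°  ·
  (1,4): δ = 58.85°  ✓
  (1,5): δ = 19.74°  ✓
  (2,3): δ = 142.52°  ·
  (2,4): δ = 99.83°  ·
  (2,5): δ = 21.24°  ✓
  (3,4): δ = 137.31°  ·
  (3,5): δ = 58.72°  ✓
  (4,5): δ = 101.41°  ·
antipodal pairs: 6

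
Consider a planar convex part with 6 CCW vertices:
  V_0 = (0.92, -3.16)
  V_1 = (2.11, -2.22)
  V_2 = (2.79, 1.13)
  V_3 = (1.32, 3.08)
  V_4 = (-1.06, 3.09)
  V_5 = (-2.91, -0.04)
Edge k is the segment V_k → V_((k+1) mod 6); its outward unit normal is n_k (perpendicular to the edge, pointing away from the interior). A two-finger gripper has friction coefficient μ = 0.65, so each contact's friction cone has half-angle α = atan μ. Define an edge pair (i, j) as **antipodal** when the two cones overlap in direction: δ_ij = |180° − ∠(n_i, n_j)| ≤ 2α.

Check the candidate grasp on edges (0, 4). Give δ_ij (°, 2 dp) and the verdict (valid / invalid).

δ = 21.11°, valid

α = atan 0.65 = 33.02°;  2α = 66.05°
edge 0: e_0 = (+1.19, +0.94);  n_0 = (+0.6199, -0.7847)
edge 4: e_4 = (-1.85, -3.13);  n_4 = (-0.8609, +0.5088)
∠(n_0, n_4) = 158.89°
δ = |180° − 158.89°| = 21.11°
21.11° ≤ 2α = 66.05°  →  valid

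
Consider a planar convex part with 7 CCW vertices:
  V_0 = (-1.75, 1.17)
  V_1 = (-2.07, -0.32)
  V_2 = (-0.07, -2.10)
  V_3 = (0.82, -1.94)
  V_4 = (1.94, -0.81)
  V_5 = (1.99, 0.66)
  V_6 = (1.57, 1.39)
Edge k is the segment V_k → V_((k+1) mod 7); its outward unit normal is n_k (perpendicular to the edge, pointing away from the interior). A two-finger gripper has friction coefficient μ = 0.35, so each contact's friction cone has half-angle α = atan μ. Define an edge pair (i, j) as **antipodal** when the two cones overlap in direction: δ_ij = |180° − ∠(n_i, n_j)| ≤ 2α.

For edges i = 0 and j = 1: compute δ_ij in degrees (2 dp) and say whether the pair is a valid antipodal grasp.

δ = 119.55°, invalid

α = atan 0.35 = 19.29°;  2α = 38.58°
edge 0: e_0 = (-0.32, -1.49);  n_0 = (-0.9777, +0.2100)
edge 1: e_1 = (+2.00, -1.78);  n_1 = (-0.6648, -0.7470)
∠(n_0, n_1) = 60.45°
δ = |180° − 60.45°| = 119.55°
119.55° > 2α = 38.58°  →  invalid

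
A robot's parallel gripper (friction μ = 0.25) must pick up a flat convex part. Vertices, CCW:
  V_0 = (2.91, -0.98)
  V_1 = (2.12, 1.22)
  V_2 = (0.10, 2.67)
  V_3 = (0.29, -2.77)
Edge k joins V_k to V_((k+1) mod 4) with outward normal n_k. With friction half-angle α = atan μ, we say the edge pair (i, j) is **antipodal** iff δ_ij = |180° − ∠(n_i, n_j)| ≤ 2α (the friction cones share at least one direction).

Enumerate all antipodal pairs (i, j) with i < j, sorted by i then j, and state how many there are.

count = 1; pairs: (0,2)

α = atan 0.25 = 14.04°;  2α = 28.07°
n_0 = (+0.9412, +0.3380)
n_1 = (+0.5831, +0.8124)
n_2 = (-0.9994, -0.0349)
n_3 = (+0.5641, -0.8257)
  (0,1): δ = 145.42°  ·
  (0,2): δ = 17.75°  ✓
  (0,3): δ = 104.59°  ·
  (1,2): δ = 52.33°  ·
  (1,3): δ = 70.01°  ·
  (2,3): δ = 57.66°  ·
antipodal pairs: 1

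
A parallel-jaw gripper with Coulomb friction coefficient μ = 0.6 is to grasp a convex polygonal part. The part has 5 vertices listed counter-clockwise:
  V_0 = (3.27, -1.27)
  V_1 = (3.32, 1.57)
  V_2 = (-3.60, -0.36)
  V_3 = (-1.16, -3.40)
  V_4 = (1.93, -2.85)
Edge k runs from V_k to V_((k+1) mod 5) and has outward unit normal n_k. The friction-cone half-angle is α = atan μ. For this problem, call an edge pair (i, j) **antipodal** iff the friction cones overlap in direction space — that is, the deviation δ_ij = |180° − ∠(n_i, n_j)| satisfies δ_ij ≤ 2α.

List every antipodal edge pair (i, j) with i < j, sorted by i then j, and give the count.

count = 3; pairs: (0,2), (1,3), (1,4)

α = atan 0.6 = 30.96°;  2α = 61.93°
n_0 = (+0.9998, -0.0176)
n_1 = (-0.2686, +0.9632)
n_2 = (-0.7799, -0.6259)
n_3 = (+0.1752, -0.9845)
n_4 = (+0.7627, -0.6468)
  (0,1): δ = 73.41°  ·
  (0,2): δ = 39.76°  ✓
  (0,3): δ = 101.10°  ·
  (0,4): δ = 140.71°  ·
  (1,2): δ = 66.83°  ·
  (1,3): δ = 5.49°  ✓
  (1,4): δ = 34.11°  ✓
  (2,3): δ = 118.66°  ·
  (2,4): δ = 79.05°  ·
  (3,4): δ = 140.39°  ·
antipodal pairs: 3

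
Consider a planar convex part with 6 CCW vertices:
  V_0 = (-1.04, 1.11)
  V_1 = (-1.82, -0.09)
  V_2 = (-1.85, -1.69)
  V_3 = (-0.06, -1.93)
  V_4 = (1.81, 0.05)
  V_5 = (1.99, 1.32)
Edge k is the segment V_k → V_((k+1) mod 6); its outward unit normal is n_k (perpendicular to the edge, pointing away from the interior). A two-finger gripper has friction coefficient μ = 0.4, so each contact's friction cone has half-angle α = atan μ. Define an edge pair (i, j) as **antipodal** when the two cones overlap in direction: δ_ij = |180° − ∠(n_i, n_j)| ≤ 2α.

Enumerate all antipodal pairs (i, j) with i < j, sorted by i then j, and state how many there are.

count = 6; pairs: (0,3), (0,4), (1,3), (1,4), (2,5), (3,5)

α = atan 0.4 = 21.80°;  2α = 43.60°
n_0 = (-0.8384, +0.5450)
n_1 = (-0.9998, +0.0187)
n_2 = (-0.1329, -0.9911)
n_3 = (+0.7270, -0.6866)
n_4 = (+0.9901, -0.1403)
n_5 = (-0.0691, +0.9976)
  (0,1): δ = 148.05°  ·
  (0,2): δ = 64.61°  ·
  (0,3): δ = 10.34°  ✓
  (0,4): δ = 24.96°  ✓
  (0,5): δ = 126.99°  ·
  (1,2): δ = 96.56°  ·
  (1,3): δ = 42.29°  ✓
  (1,4): δ = 6.99°  ✓
  (1,5): δ = 95.04°  ·
  (2,3): δ = 125.73°  ·
  (2,4): δ = 90.43°  ·
  (2,5): δ = 11.60°  ✓
  (3,4): δ = 144.70°  ·
  (3,5): δ = 42.67°  ✓
  (4,5): δ = 77.97°  ·
antipodal pairs: 6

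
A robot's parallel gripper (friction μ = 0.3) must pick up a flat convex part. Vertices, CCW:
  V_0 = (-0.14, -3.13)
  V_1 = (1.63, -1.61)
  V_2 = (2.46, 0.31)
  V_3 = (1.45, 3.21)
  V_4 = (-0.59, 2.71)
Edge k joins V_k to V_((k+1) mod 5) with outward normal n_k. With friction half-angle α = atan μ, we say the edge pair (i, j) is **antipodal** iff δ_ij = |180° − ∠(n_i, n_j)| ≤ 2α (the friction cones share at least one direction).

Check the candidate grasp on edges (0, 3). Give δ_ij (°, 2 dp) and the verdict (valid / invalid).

δ = 26.88°, valid

α = atan 0.3 = 16.70°;  2α = 33.40°
edge 0: e_0 = (+1.77, +1.52);  n_0 = (+0.6515, -0.7587)
edge 3: e_3 = (-2.04, -0.50);  n_3 = (-0.2381, +0.9713)
∠(n_0, n_3) = 153.12°
δ = |180° − 153.12°| = 26.88°
26.88° ≤ 2α = 33.40°  →  valid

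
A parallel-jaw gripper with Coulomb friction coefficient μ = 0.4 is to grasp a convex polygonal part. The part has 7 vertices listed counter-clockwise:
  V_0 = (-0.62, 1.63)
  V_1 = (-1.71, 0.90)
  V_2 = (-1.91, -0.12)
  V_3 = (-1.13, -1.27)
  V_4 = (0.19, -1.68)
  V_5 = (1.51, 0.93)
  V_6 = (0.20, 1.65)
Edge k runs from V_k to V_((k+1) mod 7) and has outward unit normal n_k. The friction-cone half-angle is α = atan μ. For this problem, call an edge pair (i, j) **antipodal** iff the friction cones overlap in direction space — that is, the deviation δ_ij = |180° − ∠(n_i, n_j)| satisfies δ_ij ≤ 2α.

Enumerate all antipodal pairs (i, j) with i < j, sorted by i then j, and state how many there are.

α = atan 0.4 = 21.80°;  2α = 43.60°
n_0 = (-0.5565, +0.8309)
n_1 = (-0.9813, +0.1924)
n_2 = (-0.8276, -0.5613)
n_3 = (-0.2966, -0.9550)
n_4 = (+0.8924, -0.4513)
n_5 = (+0.4817, +0.8764)
n_6 = (-0.0244, +0.9997)
  (0,1): δ = 134.90°  ·
  (0,2): δ = 89.66°  ·
  (0,3): δ = 51.07°  ·
  (0,4): δ = 29.36°  ✓
  (0,5): δ = 117.39°  ·
  (0,6): δ = 147.59°  ·
  (1,2): δ = 134.76°  ·
  (1,3): δ = 96.16°  ·
  (1,4): δ = 15.73°  ✓
  (1,5): δ = 72.30°  ·
  (1,6): δ = 102.49°  ·
  (2,3): δ = 141.40°  ·
  (2,4): δ = 60.98°  ·
  (2,5): δ = 27.06°  ✓
  (2,6): δ = 57.25°  ·
  (3,4): δ = 99.57°  ·
  (3,5): δ = 11.54°  ✓
  (3,6): δ = 18.65°  ✓
  (4,5): δ = 91.97°  ·
  (4,6): δ = 61.77°  ·
  (5,6): δ = 149.81°  ·
antipodal pairs: 5

count = 5; pairs: (0,4), (1,4), (2,5), (3,5), (3,6)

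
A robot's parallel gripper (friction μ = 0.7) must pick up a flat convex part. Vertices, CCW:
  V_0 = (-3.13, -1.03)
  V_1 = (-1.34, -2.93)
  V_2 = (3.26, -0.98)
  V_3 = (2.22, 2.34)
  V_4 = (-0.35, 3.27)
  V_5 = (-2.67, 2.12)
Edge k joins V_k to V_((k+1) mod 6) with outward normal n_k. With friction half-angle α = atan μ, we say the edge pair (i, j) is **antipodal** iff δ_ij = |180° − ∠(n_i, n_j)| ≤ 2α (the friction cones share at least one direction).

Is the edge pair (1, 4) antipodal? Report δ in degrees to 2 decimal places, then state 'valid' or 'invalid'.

δ = 3.39°, valid

α = atan 0.7 = 34.99°;  2α = 69.98°
edge 1: e_1 = (+4.60, +1.95);  n_1 = (+0.3903, -0.9207)
edge 4: e_4 = (-2.32, -1.15);  n_4 = (-0.4441, +0.8960)
∠(n_1, n_4) = 176.61°
δ = |180° − 176.61°| = 3.39°
3.39° ≤ 2α = 69.98°  →  valid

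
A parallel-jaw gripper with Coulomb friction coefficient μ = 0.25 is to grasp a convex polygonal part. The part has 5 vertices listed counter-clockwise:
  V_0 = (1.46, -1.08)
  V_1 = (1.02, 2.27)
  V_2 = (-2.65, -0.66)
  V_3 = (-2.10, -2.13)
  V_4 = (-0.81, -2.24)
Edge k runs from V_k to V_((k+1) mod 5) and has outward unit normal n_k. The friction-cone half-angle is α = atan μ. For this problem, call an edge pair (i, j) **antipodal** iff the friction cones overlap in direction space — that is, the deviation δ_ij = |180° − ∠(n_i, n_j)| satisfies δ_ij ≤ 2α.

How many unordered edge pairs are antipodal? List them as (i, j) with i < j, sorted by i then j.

α = atan 0.25 = 14.04°;  2α = 28.07°
n_0 = (+0.9915, +0.1302)
n_1 = (-0.6239, +0.7815)
n_2 = (-0.9366, -0.3504)
n_3 = (-0.0850, -0.9964)
n_4 = (+0.4550, -0.8905)
  (0,1): δ = 58.88°  ·
  (0,2): δ = 13.03°  ✓
  (0,3): δ = 77.64°  ·
  (0,4): δ = 109.59°  ·
  (1,2): δ = 108.09°  ·
  (1,3): δ = 43.48°  ·
  (1,4): δ = 11.54°  ✓
  (2,3): δ = 115.39°  ·
  (2,4): δ = 83.45°  ·
  (3,4): δ = 148.06°  ·
antipodal pairs: 2

count = 2; pairs: (0,2), (1,4)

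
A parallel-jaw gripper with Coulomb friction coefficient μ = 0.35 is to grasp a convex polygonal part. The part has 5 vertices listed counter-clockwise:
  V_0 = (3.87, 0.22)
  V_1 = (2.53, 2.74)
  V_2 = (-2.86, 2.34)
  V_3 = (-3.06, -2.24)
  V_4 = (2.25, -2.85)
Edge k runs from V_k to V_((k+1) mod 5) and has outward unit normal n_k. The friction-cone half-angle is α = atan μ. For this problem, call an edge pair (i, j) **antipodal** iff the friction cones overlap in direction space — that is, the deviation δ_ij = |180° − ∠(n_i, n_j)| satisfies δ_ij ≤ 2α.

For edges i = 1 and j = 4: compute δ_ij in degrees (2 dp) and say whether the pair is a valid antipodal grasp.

δ = 57.94°, invalid

α = atan 0.35 = 19.29°;  2α = 38.58°
edge 1: e_1 = (-5.39, -0.40);  n_1 = (-0.0740, +0.9973)
edge 4: e_4 = (+1.62, +3.07);  n_4 = (+0.8844, -0.4667)
∠(n_1, n_4) = 122.06°
δ = |180° − 122.06°| = 57.94°
57.94° > 2α = 38.58°  →  invalid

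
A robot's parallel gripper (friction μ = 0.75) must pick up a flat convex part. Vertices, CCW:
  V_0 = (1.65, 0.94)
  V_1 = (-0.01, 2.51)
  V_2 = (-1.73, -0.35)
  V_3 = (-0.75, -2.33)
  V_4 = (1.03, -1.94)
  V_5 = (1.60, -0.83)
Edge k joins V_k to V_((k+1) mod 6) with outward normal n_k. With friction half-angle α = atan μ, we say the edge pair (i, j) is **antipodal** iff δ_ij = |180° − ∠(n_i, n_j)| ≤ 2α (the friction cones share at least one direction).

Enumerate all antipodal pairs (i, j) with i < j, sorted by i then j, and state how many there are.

α = atan 0.75 = 36.87°;  2α = 73.74°
n_0 = (+0.6871, +0.7265)
n_1 = (-0.8570, +0.5154)
n_2 = (-0.8962, -0.4436)
n_3 = (+0.2140, -0.9768)
n_4 = (+0.8896, -0.4568)
n_5 = (+0.9996, -0.0282)
  (0,1): δ = 77.62°  ·
  (0,2): δ = 20.26°  ✓
  (0,3): δ = 55.76°  ✓
  (0,4): δ = 106.22°  ·
  (0,5): δ = 131.79°  ·
  (1,2): δ = 122.64°  ·
  (1,3): δ = 46.62°  ✓
  (1,4): δ = 3.84°  ✓
  (1,5): δ = 29.40°  ✓
  (2,3): δ = 103.97°  ·
  (2,4): δ = 53.51°  ✓
  (2,5): δ = 27.95°  ✓
  (3,4): δ = 129.54°  ·
  (3,5): δ = 103.98°  ·
  (4,5): δ = 154.44°  ·
antipodal pairs: 7

count = 7; pairs: (0,2), (0,3), (1,3), (1,4), (1,5), (2,4), (2,5)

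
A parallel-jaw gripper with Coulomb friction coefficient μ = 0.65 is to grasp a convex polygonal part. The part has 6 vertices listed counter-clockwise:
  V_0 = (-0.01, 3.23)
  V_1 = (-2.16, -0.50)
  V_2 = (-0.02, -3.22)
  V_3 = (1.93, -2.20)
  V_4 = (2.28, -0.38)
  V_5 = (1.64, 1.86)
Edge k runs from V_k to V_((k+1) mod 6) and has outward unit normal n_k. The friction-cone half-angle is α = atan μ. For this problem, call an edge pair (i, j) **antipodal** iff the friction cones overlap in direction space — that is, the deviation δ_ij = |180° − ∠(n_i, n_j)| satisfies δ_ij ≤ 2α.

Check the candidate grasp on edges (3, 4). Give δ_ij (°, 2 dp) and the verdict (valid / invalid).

δ = 153.17°, invalid

α = atan 0.65 = 33.02°;  2α = 66.05°
edge 3: e_3 = (+0.35, +1.82);  n_3 = (+0.9820, -0.1888)
edge 4: e_4 = (-0.64, +2.24);  n_4 = (+0.9615, +0.2747)
∠(n_3, n_4) = 26.83°
δ = |180° − 26.83°| = 153.17°
153.17° > 2α = 66.05°  →  invalid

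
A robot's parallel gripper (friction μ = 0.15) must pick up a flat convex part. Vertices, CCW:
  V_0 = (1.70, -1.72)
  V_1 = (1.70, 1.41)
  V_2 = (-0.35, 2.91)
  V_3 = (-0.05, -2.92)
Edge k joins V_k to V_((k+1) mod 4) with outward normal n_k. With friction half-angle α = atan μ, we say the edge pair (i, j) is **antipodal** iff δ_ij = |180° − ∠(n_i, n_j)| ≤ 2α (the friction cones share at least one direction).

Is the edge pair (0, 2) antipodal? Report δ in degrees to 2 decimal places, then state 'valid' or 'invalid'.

α = atan 0.15 = 8.53°;  2α = 17.06°
edge 0: e_0 = (+0.00, +3.13);  n_0 = (+1.0000, -0.0000)
edge 2: e_2 = (+0.30, -5.83);  n_2 = (-0.9987, -0.0514)
∠(n_0, n_2) = 177.05°
δ = |180° − 177.05°| = 2.95°
2.95° ≤ 2α = 17.06°  →  valid

δ = 2.95°, valid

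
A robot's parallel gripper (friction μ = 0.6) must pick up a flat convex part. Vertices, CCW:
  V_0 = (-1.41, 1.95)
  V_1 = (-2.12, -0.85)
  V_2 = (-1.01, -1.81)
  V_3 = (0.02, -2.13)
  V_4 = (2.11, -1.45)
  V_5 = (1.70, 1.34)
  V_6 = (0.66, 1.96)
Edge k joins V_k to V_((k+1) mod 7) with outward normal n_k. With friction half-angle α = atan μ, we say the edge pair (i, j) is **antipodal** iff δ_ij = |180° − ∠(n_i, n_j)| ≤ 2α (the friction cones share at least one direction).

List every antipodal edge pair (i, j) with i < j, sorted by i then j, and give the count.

α = atan 0.6 = 30.96°;  2α = 61.93°
n_0 = (-0.9693, +0.2458)
n_1 = (-0.6542, -0.7564)
n_2 = (-0.2967, -0.9550)
n_3 = (+0.3094, -0.9509)
n_4 = (+0.9894, +0.1454)
n_5 = (+0.5121, +0.8589)
n_6 = (-0.0048, +1.0000)
  (0,1): δ = 116.63°  ·
  (0,2): δ = 93.03°  ·
  (0,3): δ = 57.75°  ✓
  (0,4): δ = 22.59°  ✓
  (0,5): δ = 73.43°  ·
  (0,6): δ = 104.51°  ·
  (1,2): δ = 156.40°  ·
  (1,3): δ = 121.12°  ·
  (1,4): δ = 40.78°  ✓
  (1,5): δ = 10.05°  ✓
  (1,6): δ = 41.13°  ✓
  (2,3): δ = 144.72°  ·
  (2,4): δ = 64.38°  ·
  (2,5): δ = 13.54°  ✓
  (2,6): δ = 17.54°  ✓
  (3,4): δ = 99.66°  ·
  (3,5): δ = 48.82°  ✓
  (3,6): δ = 17.75°  ✓
  (4,5): δ = 129.16°  ·
  (4,6): δ = 98.08°  ·
  (5,6): δ = 148.92°  ·
antipodal pairs: 9

count = 9; pairs: (0,3), (0,4), (1,4), (1,5), (1,6), (2,5), (2,6), (3,5), (3,6)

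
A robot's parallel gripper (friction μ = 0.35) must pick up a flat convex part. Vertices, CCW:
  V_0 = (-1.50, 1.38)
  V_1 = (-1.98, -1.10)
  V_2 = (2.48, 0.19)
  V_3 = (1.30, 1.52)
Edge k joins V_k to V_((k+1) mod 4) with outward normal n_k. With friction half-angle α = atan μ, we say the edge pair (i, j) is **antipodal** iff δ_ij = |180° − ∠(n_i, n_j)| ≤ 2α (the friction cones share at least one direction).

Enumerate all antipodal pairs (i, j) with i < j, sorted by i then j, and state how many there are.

α = atan 0.35 = 19.29°;  2α = 38.58°
n_0 = (-0.9818, +0.1900)
n_1 = (+0.2778, -0.9606)
n_2 = (+0.7480, +0.6637)
n_3 = (-0.0499, +0.9988)
  (0,1): δ = 62.91°  ·
  (0,2): δ = 52.53°  ·
  (0,3): δ = 103.82°  ·
  (1,2): δ = 64.55°  ·
  (1,3): δ = 13.27°  ✓
  (2,3): δ = 128.72°  ·
antipodal pairs: 1

count = 1; pairs: (1,3)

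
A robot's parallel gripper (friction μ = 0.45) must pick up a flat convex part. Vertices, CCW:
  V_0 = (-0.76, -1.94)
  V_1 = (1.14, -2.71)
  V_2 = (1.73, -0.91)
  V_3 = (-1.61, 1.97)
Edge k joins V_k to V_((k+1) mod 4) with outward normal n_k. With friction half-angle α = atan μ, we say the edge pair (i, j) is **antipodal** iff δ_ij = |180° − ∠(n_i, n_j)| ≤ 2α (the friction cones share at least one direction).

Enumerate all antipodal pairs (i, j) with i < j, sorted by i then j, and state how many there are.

α = atan 0.45 = 24.23°;  2α = 48.46°
n_0 = (-0.3756, -0.9268)
n_1 = (+0.9503, -0.3115)
n_2 = (+0.6530, +0.7573)
n_3 = (-0.9772, -0.2124)
  (0,1): δ = 86.09°  ·
  (0,2): δ = 18.71°  ✓
  (0,3): δ = 124.33°  ·
  (1,2): δ = 112.62°  ·
  (1,3): δ = 30.41°  ✓
  (2,3): δ = 36.96°  ✓
antipodal pairs: 3

count = 3; pairs: (0,2), (1,3), (2,3)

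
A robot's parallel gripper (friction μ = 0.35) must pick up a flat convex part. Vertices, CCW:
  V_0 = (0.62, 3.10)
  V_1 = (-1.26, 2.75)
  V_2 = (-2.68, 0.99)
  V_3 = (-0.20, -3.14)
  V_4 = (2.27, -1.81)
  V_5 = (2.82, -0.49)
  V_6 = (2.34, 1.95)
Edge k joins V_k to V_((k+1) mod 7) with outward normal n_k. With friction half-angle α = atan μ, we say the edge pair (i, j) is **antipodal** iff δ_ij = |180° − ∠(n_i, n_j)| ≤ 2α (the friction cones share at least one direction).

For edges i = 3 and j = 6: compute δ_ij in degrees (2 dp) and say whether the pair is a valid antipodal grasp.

δ = 62.07°, invalid

α = atan 0.35 = 19.29°;  2α = 38.58°
edge 3: e_3 = (+2.47, +1.33);  n_3 = (+0.4741, -0.8805)
edge 6: e_6 = (-1.72, +1.15);  n_6 = (+0.5558, +0.8313)
∠(n_3, n_6) = 117.93°
δ = |180° − 117.93°| = 62.07°
62.07° > 2α = 38.58°  →  invalid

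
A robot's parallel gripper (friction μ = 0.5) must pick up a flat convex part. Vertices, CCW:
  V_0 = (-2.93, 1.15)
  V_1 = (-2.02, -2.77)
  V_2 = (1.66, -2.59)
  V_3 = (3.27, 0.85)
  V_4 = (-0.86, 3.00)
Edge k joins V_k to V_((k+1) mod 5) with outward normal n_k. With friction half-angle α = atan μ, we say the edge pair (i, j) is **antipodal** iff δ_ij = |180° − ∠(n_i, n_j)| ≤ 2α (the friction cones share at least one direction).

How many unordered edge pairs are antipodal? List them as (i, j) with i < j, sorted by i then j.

count = 5; pairs: (0,2), (0,3), (1,3), (1,4), (2,4)

α = atan 0.5 = 26.57°;  2α = 53.13°
n_0 = (-0.9741, -0.2261)
n_1 = (+0.0489, -0.9988)
n_2 = (+0.9057, -0.4239)
n_3 = (+0.4618, +0.8870)
n_4 = (-0.6664, +0.7456)
  (0,1): δ = 100.27°  ·
  (0,2): δ = 38.15°  ✓
  (0,3): δ = 49.43°  ✓
  (0,4): δ = 118.72°  ·
  (1,2): δ = 117.88°  ·
  (1,3): δ = 30.30°  ✓
  (1,4): δ = 38.99°  ✓
  (2,3): δ = 92.42°  ·
  (2,4): δ = 23.13°  ✓
  (3,4): δ = 110.71°  ·
antipodal pairs: 5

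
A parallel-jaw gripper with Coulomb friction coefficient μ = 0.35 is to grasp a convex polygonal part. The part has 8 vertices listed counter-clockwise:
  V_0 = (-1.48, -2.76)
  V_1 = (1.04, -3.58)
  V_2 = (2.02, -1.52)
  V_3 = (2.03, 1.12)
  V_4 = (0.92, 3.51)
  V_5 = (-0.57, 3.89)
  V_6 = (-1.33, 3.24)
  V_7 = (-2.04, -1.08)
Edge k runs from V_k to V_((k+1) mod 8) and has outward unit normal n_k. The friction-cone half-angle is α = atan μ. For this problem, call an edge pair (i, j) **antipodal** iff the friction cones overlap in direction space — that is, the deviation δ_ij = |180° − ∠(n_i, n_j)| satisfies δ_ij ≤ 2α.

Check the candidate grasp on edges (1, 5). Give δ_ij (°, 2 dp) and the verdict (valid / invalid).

α = atan 0.35 = 19.29°;  2α = 38.58°
edge 1: e_1 = (+0.98, +2.06);  n_1 = (+0.9030, -0.4296)
edge 5: e_5 = (-0.76, -0.65);  n_5 = (-0.6500, +0.7600)
∠(n_1, n_5) = 155.98°
δ = |180° − 155.98°| = 24.02°
24.02° ≤ 2α = 38.58°  →  valid

δ = 24.02°, valid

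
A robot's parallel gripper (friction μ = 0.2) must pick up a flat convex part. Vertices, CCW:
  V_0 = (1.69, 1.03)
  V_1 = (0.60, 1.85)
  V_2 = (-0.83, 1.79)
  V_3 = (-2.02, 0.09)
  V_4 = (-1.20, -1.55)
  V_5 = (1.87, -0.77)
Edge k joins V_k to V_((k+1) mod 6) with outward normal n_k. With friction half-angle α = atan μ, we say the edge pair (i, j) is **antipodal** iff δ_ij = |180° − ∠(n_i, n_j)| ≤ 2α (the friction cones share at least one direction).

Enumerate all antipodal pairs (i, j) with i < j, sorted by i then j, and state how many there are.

α = atan 0.2 = 11.31°;  2α = 22.62°
n_0 = (+0.6012, +0.7991)
n_1 = (-0.0419, +0.9991)
n_2 = (-0.8192, +0.5735)
n_3 = (-0.8944, -0.4472)
n_4 = (+0.2462, -0.9692)
n_5 = (+0.9950, +0.0995)
  (0,1): δ = 140.64°  ·
  (0,2): δ = 88.04°  ·
  (0,3): δ = 26.48°  ·
  (0,4): δ = 51.21°  ·
  (0,5): δ = 132.66°  ·
  (1,2): δ = 127.39°  ·
  (1,3): δ = 65.84°  ·
  (1,4): δ = 11.85°  ✓
  (1,5): δ = 93.31°  ·
  (2,3): δ = 118.44°  ·
  (2,4): δ = 40.75°  ·
  (2,5): δ = 40.70°  ·
  (3,4): δ = 102.31°  ·
  (3,5): δ = 20.85°  ✓
  (4,5): δ = 98.55°  ·
antipodal pairs: 2

count = 2; pairs: (1,4), (3,5)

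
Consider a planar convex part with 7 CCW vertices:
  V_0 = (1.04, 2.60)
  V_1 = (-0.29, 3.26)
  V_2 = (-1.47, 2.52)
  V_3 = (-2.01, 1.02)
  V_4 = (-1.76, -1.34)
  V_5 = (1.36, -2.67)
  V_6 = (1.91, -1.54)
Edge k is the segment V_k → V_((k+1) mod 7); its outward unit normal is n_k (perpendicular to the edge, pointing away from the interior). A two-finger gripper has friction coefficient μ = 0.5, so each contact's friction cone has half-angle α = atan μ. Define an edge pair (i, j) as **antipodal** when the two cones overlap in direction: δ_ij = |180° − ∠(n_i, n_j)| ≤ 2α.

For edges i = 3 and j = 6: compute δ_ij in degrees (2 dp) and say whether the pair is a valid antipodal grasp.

δ = 5.82°, valid

α = atan 0.5 = 26.57°;  2α = 53.13°
edge 3: e_3 = (+0.25, -2.36);  n_3 = (-0.9944, -0.1053)
edge 6: e_6 = (-0.87, +4.14);  n_6 = (+0.9786, +0.2057)
∠(n_3, n_6) = 174.18°
δ = |180° − 174.18°| = 5.82°
5.82° ≤ 2α = 53.13°  →  valid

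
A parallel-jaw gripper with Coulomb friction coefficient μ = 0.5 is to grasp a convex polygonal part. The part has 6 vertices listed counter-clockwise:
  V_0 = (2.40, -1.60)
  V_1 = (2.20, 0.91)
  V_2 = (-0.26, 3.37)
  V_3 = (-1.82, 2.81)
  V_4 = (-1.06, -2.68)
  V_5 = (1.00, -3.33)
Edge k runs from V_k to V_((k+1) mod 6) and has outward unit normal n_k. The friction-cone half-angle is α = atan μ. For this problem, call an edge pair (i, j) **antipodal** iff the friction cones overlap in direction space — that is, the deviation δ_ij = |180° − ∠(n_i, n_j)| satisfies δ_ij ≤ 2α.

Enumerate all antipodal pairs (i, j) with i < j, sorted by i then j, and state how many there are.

count = 6; pairs: (0,3), (1,3), (1,4), (2,4), (2,5), (3,5)

α = atan 0.5 = 26.57°;  2α = 53.13°
n_0 = (+0.9968, +0.0794)
n_1 = (+0.7071, +0.7071)
n_2 = (-0.3379, +0.9412)
n_3 = (-0.9906, -0.1371)
n_4 = (-0.3009, -0.9537)
n_5 = (+0.7773, -0.6291)
  (0,1): δ = 139.56°  ·
  (0,2): δ = 74.81°  ·
  (0,3): δ = 3.33°  ✓
  (0,4): δ = 67.93°  ·
  (0,5): δ = 136.46°  ·
  (1,2): δ = 115.25°  ·
  (1,3): δ = 37.12°  ✓
  (1,4): δ = 27.49°  ✓
  (1,5): δ = 96.02°  ·
  (2,3): δ = 101.87°  ·
  (2,4): δ = 37.26°  ✓
  (2,5): δ = 31.27°  ✓
  (3,4): δ = 115.39°  ·
  (3,5): δ = 46.86°  ✓
  (4,5): δ = 111.47°  ·
antipodal pairs: 6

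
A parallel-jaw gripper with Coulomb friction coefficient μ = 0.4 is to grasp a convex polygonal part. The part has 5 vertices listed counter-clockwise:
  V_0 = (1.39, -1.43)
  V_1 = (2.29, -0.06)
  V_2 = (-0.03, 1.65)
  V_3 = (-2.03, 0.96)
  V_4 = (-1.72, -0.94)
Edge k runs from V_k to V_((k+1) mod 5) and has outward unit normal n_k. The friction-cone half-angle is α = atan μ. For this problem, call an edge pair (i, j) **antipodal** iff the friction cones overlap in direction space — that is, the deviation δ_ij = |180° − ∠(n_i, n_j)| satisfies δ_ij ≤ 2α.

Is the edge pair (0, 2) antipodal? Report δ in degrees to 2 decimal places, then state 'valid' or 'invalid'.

α = atan 0.4 = 21.80°;  2α = 43.60°
edge 0: e_0 = (+0.90, +1.37);  n_0 = (+0.8358, -0.5491)
edge 2: e_2 = (-2.00, -0.69);  n_2 = (-0.3261, +0.9453)
∠(n_0, n_2) = 142.34°
δ = |180° − 142.34°| = 37.66°
37.66° ≤ 2α = 43.60°  →  valid

δ = 37.66°, valid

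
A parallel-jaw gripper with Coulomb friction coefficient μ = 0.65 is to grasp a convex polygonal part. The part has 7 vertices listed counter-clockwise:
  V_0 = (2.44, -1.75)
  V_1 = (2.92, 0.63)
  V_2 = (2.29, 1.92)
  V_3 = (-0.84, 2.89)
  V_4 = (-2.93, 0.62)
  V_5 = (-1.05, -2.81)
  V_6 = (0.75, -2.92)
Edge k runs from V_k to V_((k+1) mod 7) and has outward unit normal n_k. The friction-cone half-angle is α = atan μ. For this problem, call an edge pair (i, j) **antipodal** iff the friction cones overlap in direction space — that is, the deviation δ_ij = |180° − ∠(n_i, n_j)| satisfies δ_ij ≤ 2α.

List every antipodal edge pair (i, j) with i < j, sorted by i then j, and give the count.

count = 9; pairs: (0,3), (0,4), (1,4), (1,5), (2,4), (2,5), (2,6), (3,5), (3,6)

α = atan 0.65 = 33.02°;  2α = 66.05°
n_0 = (+0.9803, -0.1977)
n_1 = (+0.8986, +0.4388)
n_2 = (+0.2960, +0.9552)
n_3 = (-0.7357, +0.6773)
n_4 = (-0.8769, -0.4806)
n_5 = (-0.0610, -0.9981)
n_6 = (+0.5692, -0.8222)
  (0,1): δ = 142.57°  ·
  (0,2): δ = 95.82°  ·
  (0,3): δ = 31.23°  ✓
  (0,4): δ = 40.13°  ✓
  (0,5): δ = 97.91°  ·
  (0,6): δ = 136.10°  ·
  (1,2): δ = 133.25°  ·
  (1,3): δ = 68.67°  ·
  (1,4): δ = 2.70°  ✓
  (1,5): δ = 60.47°  ✓
  (1,6): δ = 98.67°  ·
  (2,3): δ = 115.42°  ·
  (2,4): δ = 44.05°  ✓
  (2,5): δ = 13.72°  ✓
  (2,6): δ = 51.91°  ✓
  (3,4): δ = 108.64°  ·
  (3,5): δ = 50.86°  ✓
  (3,6): δ = 12.67°  ✓
  (4,5): δ = 122.22°  ·
  (4,6): δ = 84.03°  ·
  (5,6): δ = 141.81°  ·
antipodal pairs: 9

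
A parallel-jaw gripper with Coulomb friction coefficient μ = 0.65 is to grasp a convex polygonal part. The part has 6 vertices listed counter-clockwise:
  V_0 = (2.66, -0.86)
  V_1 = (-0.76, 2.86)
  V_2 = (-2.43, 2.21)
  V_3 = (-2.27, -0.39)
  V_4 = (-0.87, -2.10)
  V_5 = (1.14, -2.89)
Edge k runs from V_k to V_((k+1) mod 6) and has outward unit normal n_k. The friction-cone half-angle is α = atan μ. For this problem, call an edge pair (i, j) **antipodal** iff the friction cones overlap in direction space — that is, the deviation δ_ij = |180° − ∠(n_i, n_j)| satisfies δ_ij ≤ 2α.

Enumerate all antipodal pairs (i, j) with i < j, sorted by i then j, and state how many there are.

count = 6; pairs: (0,2), (0,3), (0,4), (1,4), (1,5), (2,5)

α = atan 0.65 = 33.02°;  2α = 66.05°
n_0 = (+0.7362, +0.6768)
n_1 = (-0.3627, +0.9319)
n_2 = (-0.9981, -0.0614)
n_3 = (-0.7738, -0.6335)
n_4 = (-0.3658, -0.9307)
n_5 = (+0.8005, -0.5994)
  (0,1): δ = 111.33°  ·
  (0,2): δ = 39.07°  ✓
  (0,3): δ = 3.29°  ✓
  (0,4): δ = 25.95°  ✓
  (0,5): δ = 100.58°  ·
  (1,2): δ = 107.75°  ·
  (1,3): δ = 71.96°  ·
  (1,4): δ = 42.72°  ✓
  (1,5): δ = 31.91°  ✓
  (2,3): δ = 144.21°  ·
  (2,4): δ = 114.98°  ·
  (2,5): δ = 40.35°  ✓
  (3,4): δ = 150.76°  ·
  (3,5): δ = 76.13°  ·
  (4,5): δ = 105.37°  ·
antipodal pairs: 6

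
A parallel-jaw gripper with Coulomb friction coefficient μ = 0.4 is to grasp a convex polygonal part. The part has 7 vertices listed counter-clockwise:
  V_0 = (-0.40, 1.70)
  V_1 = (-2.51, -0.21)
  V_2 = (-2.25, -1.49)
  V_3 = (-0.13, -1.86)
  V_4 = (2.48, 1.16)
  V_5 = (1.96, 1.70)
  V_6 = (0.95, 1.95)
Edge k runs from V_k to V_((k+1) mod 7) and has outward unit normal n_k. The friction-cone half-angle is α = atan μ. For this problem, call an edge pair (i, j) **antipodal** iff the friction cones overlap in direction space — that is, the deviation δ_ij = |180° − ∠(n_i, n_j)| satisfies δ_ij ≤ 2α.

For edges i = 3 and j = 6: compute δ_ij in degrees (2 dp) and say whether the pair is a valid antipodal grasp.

α = atan 0.4 = 21.80°;  2α = 43.60°
edge 3: e_3 = (+2.61, +3.02);  n_3 = (+0.7566, -0.6539)
edge 6: e_6 = (-1.35, -0.25);  n_6 = (-0.1821, +0.9833)
∠(n_3, n_6) = 141.33°
δ = |180° − 141.33°| = 38.67°
38.67° ≤ 2α = 43.60°  →  valid

δ = 38.67°, valid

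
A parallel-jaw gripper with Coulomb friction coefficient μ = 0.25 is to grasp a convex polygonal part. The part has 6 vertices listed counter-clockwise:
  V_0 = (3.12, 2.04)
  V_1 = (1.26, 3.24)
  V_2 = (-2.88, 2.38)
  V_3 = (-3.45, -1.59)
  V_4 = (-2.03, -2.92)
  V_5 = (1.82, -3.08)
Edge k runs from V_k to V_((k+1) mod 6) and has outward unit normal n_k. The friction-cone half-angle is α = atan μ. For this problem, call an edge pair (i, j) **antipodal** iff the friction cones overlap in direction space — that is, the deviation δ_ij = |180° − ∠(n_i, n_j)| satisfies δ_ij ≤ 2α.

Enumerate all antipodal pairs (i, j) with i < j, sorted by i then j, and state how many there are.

α = atan 0.25 = 14.04°;  2α = 28.07°
n_0 = (+0.5421, +0.8403)
n_1 = (-0.2034, +0.9791)
n_2 = (-0.9898, +0.1421)
n_3 = (-0.6836, -0.7299)
n_4 = (-0.0415, -0.9991)
n_5 = (+0.9692, -0.2461)
  (0,1): δ = 135.44°  ·
  (0,2): δ = 65.34°  ·
  (0,3): δ = 10.30°  ✓
  (0,4): δ = 30.45°  ·
  (0,5): δ = 108.58°  ·
  (1,2): δ = 109.91°  ·
  (1,3): δ = 54.86°  ·
  (1,4): δ = 14.11°  ✓
  (1,5): δ = 64.02°  ·
  (2,3): δ = 124.96°  ·
  (2,4): δ = 84.21°  ·
  (2,5): δ = 6.08°  ✓
  (3,4): δ = 139.25°  ·
  (3,5): δ = 61.12°  ·
  (4,5): δ = 101.87°  ·
antipodal pairs: 3

count = 3; pairs: (0,3), (1,4), (2,5)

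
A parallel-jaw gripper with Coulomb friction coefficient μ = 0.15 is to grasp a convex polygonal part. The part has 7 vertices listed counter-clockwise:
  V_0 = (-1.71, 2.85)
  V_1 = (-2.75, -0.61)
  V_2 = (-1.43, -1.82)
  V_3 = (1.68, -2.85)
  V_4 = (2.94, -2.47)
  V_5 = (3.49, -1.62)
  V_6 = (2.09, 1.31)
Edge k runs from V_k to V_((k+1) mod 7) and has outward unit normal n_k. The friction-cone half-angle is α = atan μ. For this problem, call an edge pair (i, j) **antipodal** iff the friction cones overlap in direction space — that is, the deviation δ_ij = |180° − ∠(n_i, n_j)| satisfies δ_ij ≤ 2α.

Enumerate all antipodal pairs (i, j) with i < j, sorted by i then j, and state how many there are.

α = atan 0.15 = 8.53°;  2α = 17.06°
n_0 = (-0.9577, +0.2879)
n_1 = (-0.6757, -0.7372)
n_2 = (-0.3144, -0.9493)
n_3 = (+0.2887, -0.9574)
n_4 = (+0.8396, -0.5433)
n_5 = (+0.9023, +0.4311)
n_6 = (+0.3756, +0.9268)
  (0,1): δ = 115.78°  ·
  (0,2): δ = 91.59°  ·
  (0,3): δ = 56.49°  ·
  (0,4): δ = 16.18°  ✓
  (0,5): δ = 42.27°  ·
  (0,6): δ = 84.67°  ·
  (1,2): δ = 155.81°  ·
  (1,3): δ = 120.71°  ·
  (1,4): δ = 80.39°  ·
  (1,5): δ = 21.95°  ·
  (1,6): δ = 20.45°  ·
  (2,3): δ = 144.89°  ·
  (2,4): δ = 104.58°  ·
  (2,5): δ = 46.14°  ·
  (2,6): δ = 3.74°  ✓
  (3,4): δ = 139.69°  ·
  (3,5): δ = 81.24°  ·
  (3,6): δ = 38.84°  ·
  (4,5): δ = 121.56°  ·
  (4,6): δ = 79.16°  ·
  (5,6): δ = 137.60°  ·
antipodal pairs: 2

count = 2; pairs: (0,4), (2,6)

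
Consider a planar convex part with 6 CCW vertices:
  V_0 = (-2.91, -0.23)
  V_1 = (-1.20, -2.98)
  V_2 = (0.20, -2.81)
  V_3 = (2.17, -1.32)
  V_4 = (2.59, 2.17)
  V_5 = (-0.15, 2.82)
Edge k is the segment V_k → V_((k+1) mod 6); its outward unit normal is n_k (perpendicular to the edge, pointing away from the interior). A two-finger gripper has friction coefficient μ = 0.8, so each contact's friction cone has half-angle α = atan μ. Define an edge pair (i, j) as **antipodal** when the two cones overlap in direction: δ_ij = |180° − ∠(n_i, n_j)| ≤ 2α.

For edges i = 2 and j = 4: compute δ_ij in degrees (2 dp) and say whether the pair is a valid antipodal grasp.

δ = 50.45°, valid

α = atan 0.8 = 38.66°;  2α = 77.32°
edge 2: e_2 = (+1.97, +1.49);  n_2 = (+0.6032, -0.7976)
edge 4: e_4 = (-2.74, +0.65);  n_4 = (+0.2308, +0.9730)
∠(n_2, n_4) = 129.55°
δ = |180° − 129.55°| = 50.45°
50.45° ≤ 2α = 77.32°  →  valid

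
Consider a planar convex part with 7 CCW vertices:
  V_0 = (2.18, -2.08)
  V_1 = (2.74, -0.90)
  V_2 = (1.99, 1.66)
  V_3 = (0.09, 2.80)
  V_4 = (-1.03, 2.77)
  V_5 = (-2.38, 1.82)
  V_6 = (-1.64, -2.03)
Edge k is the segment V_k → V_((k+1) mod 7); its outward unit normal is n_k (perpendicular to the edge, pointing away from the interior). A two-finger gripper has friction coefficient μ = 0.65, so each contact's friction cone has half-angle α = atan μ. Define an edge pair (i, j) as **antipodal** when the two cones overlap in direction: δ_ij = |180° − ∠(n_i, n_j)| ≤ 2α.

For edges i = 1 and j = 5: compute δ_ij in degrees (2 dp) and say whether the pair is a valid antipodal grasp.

δ = 5.45°, valid

α = atan 0.65 = 33.02°;  2α = 66.05°
edge 1: e_1 = (-0.75, +2.56);  n_1 = (+0.9597, +0.2812)
edge 5: e_5 = (+0.74, -3.85);  n_5 = (-0.9820, -0.1888)
∠(n_1, n_5) = 174.55°
δ = |180° − 174.55°| = 5.45°
5.45° ≤ 2α = 66.05°  →  valid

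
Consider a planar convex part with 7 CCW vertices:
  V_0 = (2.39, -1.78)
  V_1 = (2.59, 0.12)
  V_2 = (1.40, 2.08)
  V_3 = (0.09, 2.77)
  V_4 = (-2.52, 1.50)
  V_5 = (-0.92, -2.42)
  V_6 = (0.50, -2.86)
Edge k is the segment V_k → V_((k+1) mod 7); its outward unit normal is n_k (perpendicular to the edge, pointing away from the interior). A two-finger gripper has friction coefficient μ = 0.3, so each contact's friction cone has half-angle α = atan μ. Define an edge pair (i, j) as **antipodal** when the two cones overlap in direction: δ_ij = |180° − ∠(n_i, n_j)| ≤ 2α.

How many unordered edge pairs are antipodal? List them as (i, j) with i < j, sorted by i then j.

α = atan 0.3 = 16.70°;  2α = 33.40°
n_0 = (+0.9945, -0.1047)
n_1 = (+0.8548, +0.5190)
n_2 = (+0.4660, +0.8848)
n_3 = (-0.4375, +0.8992)
n_4 = (-0.9258, -0.3779)
n_5 = (-0.2960, -0.9552)
n_6 = (+0.4961, -0.8682)
  (0,1): δ = 142.73°  ·
  (0,2): δ = 111.77°  ·
  (0,3): δ = 58.04°  ·
  (0,4): δ = 28.21°  ✓
  (0,5): δ = 78.79°  ·
  (0,6): δ = 125.75°  ·
  (1,2): δ = 149.04°  ·
  (1,3): δ = 95.32°  ·
  (1,4): δ = 9.06°  ✓
  (1,5): δ = 41.52°  ·
  (1,6): δ = 88.48°  ·
  (2,3): δ = 126.28°  ·
  (2,4): δ = 40.02°  ·
  (2,5): δ = 10.56°  ✓
  (2,6): δ = 57.52°  ·
  (3,4): δ = 93.74°  ·
  (3,5): δ = 43.16°  ·
  (3,6): δ = 3.80°  ✓
  (4,5): δ = 129.42°  ·
  (4,6): δ = 82.46°  ·
  (5,6): δ = 133.04°  ·
antipodal pairs: 4

count = 4; pairs: (0,4), (1,4), (2,5), (3,6)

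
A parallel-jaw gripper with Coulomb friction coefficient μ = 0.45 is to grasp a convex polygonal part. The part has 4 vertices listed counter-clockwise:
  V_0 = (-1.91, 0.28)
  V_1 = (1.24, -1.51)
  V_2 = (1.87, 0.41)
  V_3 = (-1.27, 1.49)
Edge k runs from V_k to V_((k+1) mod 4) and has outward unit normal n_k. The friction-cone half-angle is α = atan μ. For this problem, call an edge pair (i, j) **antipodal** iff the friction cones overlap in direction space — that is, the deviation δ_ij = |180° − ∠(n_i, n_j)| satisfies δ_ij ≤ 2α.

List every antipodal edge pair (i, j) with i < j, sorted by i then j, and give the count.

count = 2; pairs: (0,2), (1,3)

α = atan 0.45 = 24.23°;  2α = 48.46°
n_0 = (-0.4941, -0.8694)
n_1 = (+0.9502, -0.3118)
n_2 = (+0.3252, +0.9456)
n_3 = (-0.8840, +0.4676)
  (0,1): δ = 78.56°  ·
  (0,2): δ = 10.63°  ✓
  (0,3): δ = 91.73°  ·
  (1,2): δ = 90.81°  ·
  (1,3): δ = 9.71°  ✓
  (2,3): δ = 98.89°  ·
antipodal pairs: 2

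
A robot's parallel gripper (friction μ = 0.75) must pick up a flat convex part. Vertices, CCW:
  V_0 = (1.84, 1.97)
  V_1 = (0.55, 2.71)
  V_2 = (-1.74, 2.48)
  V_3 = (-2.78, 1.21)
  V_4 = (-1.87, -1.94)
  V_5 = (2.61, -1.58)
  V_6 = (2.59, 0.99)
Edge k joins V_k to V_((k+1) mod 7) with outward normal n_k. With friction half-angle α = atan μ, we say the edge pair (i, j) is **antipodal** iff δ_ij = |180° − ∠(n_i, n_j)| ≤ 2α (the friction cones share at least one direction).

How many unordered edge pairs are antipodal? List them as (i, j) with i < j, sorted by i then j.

α = atan 0.75 = 36.87°;  2α = 73.74°
n_0 = (+0.4976, +0.8674)
n_1 = (-0.0999, +0.9950)
n_2 = (-0.7737, +0.6336)
n_3 = (-0.9607, -0.2775)
n_4 = (+0.0801, -0.9968)
n_5 = (+1.0000, +0.0078)
n_6 = (+0.7941, +0.6078)
  (0,1): δ = 144.42°  ·
  (0,2): δ = 99.47°  ·
  (0,3): δ = 44.05°  ✓
  (0,4): δ = 34.43°  ✓
  (0,5): δ = 120.29°  ·
  (0,6): δ = 157.27°  ·
  (1,2): δ = 135.05°  ·
  (1,3): δ = 79.62°  ·
  (1,4): δ = 1.14°  ✓
  (1,5): δ = 84.71°  ·
  (1,6): δ = 121.69°  ·
  (2,3): δ = 124.57°  ·
  (2,4): δ = 46.09°  ✓
  (2,5): δ = 39.76°  ✓
  (2,6): δ = 76.74°  ·
  (3,4): δ = 101.52°  ·
  (3,5): δ = 15.67°  ✓
  (3,6): δ = 21.31°  ✓
  (4,5): δ = 94.15°  ·
  (4,6): δ = 57.17°  ✓
  (5,6): δ = 143.02°  ·
antipodal pairs: 8

count = 8; pairs: (0,3), (0,4), (1,4), (2,4), (2,5), (3,5), (3,6), (4,6)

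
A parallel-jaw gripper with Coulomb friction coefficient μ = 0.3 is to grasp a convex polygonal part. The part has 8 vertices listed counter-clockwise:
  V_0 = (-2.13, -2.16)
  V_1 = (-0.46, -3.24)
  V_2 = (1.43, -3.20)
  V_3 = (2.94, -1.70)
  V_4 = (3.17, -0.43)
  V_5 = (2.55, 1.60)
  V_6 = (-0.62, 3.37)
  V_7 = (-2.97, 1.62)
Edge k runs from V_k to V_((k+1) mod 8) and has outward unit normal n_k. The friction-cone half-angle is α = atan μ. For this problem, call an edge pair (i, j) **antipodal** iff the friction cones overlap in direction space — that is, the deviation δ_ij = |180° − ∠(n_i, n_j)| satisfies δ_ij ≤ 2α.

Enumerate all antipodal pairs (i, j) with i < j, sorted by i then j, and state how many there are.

count = 5; pairs: (0,5), (1,5), (2,6), (3,7), (4,7)

α = atan 0.3 = 16.70°;  2α = 33.40°
n_0 = (-0.5430, -0.8397)
n_1 = (+0.0212, -0.9998)
n_2 = (+0.7048, -0.7095)
n_3 = (+0.9840, -0.1782)
n_4 = (+0.9564, +0.2921)
n_5 = (+0.4875, +0.8731)
n_6 = (-0.5973, +0.8020)
n_7 = (-0.9762, -0.2169)
  (0,1): δ = 145.90°  ·
  (0,2): δ = 102.30°  ·
  (0,3): δ = 67.37°  ·
  (0,4): δ = 40.13°  ·
  (0,5): δ = 3.71°  ✓
  (0,6): δ = 69.57°  ·
  (0,7): δ = 135.42°  ·
  (1,2): δ = 136.40°  ·
  (1,3): δ = 101.48°  ·
  (1,4): δ = 74.23°  ·
  (1,5): δ = 30.39°  ✓
  (1,6): δ = 35.46°  ·
  (1,7): δ = 101.32°  ·
  (2,3): δ = 145.07°  ·
  (2,4): δ = 117.83°  ·
  (2,5): δ = 73.99°  ·
  (2,6): δ = 8.14°  ✓
  (2,7): δ = 57.72°  ·
  (3,4): δ = 152.75°  ·
  (3,5): δ = 108.91°  ·
  (3,6): δ = 43.06°  ·
  (3,7): δ = 22.79°  ✓
  (4,5): δ = 136.16°  ·
  (4,6): δ = 70.31°  ·
  (4,7): δ = 4.45°  ✓
  (5,6): δ = 114.15°  ·
  (5,7): δ = 48.29°  ·
  (6,7): δ = 114.15°  ·
antipodal pairs: 5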